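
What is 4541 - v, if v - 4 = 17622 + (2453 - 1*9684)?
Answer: -5854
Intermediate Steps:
v = 10395 (v = 4 + (17622 + (2453 - 1*9684)) = 4 + (17622 + (2453 - 9684)) = 4 + (17622 - 7231) = 4 + 10391 = 10395)
4541 - v = 4541 - 1*10395 = 4541 - 10395 = -5854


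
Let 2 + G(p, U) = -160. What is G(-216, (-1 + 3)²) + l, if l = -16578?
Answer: -16740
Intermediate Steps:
G(p, U) = -162 (G(p, U) = -2 - 160 = -162)
G(-216, (-1 + 3)²) + l = -162 - 16578 = -16740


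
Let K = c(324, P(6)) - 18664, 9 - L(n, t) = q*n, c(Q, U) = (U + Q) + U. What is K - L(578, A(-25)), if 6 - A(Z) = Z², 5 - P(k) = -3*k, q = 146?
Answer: 66085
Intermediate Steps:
P(k) = 5 + 3*k (P(k) = 5 - (-3)*k = 5 + 3*k)
A(Z) = 6 - Z²
c(Q, U) = Q + 2*U (c(Q, U) = (Q + U) + U = Q + 2*U)
L(n, t) = 9 - 146*n
K = -18294 (K = (324 + 2*(5 + 3*6)) - 18664 = (324 + 2*(5 + 18)) - 18664 = (324 + 2*23) - 18664 = (324 + 46) - 18664 = 370 - 18664 = -18294)
K - L(578, A(-25)) = -18294 - (9 - 146*578) = -18294 - (9 - 84388) = -18294 - 1*(-84379) = -18294 + 84379 = 66085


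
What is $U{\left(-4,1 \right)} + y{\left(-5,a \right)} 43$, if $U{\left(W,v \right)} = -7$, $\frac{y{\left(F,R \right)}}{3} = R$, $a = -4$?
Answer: $-523$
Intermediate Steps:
$y{\left(F,R \right)} = 3 R$
$U{\left(-4,1 \right)} + y{\left(-5,a \right)} 43 = -7 + 3 \left(-4\right) 43 = -7 - 516 = -523$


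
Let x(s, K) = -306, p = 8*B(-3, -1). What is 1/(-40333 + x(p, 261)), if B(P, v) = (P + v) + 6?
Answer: -1/40639 ≈ -2.4607e-5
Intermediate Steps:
B(P, v) = 6 + P + v
p = 16 (p = 8*(6 - 3 - 1) = 8*2 = 16)
1/(-40333 + x(p, 261)) = 1/(-40333 - 306) = 1/(-40639) = -1/40639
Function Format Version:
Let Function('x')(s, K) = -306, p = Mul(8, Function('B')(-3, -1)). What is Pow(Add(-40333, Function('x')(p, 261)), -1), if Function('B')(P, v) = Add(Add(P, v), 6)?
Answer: Rational(-1, 40639) ≈ -2.4607e-5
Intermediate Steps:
Function('B')(P, v) = Add(6, P, v)
p = 16 (p = Mul(8, Add(6, -3, -1)) = Mul(8, 2) = 16)
Pow(Add(-40333, Function('x')(p, 261)), -1) = Pow(Add(-40333, -306), -1) = Pow(-40639, -1) = Rational(-1, 40639)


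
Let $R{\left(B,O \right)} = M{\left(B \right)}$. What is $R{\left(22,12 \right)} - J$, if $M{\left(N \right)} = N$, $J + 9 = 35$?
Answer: $-4$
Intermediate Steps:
$J = 26$ ($J = -9 + 35 = 26$)
$R{\left(B,O \right)} = B$
$R{\left(22,12 \right)} - J = 22 - 26 = -4$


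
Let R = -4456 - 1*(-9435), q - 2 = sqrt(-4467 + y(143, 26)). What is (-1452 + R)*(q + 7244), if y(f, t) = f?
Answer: 25556642 + 7054*I*sqrt(1081) ≈ 2.5557e+7 + 2.3193e+5*I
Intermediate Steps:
q = 2 + 2*I*sqrt(1081) (q = 2 + sqrt(-4467 + 143) = 2 + sqrt(-4324) = 2 + 2*I*sqrt(1081) ≈ 2.0 + 65.757*I)
R = 4979 (R = -4456 + 9435 = 4979)
(-1452 + R)*(q + 7244) = (-1452 + 4979)*((2 + 2*I*sqrt(1081)) + 7244) = 3527*(7246 + 2*I*sqrt(1081)) = 25556642 + 7054*I*sqrt(1081)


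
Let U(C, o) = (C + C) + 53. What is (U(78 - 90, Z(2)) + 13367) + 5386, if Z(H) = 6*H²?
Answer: 18782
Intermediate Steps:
U(C, o) = 53 + 2*C (U(C, o) = 2*C + 53 = 53 + 2*C)
(U(78 - 90, Z(2)) + 13367) + 5386 = ((53 + 2*(78 - 90)) + 13367) + 5386 = ((53 + 2*(-12)) + 13367) + 5386 = ((53 - 24) + 13367) + 5386 = (29 + 13367) + 5386 = 13396 + 5386 = 18782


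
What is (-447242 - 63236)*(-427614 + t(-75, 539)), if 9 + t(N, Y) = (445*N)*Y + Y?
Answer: 9401069537902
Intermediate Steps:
t(N, Y) = -9 + Y + 445*N*Y (t(N, Y) = -9 + ((445*N)*Y + Y) = -9 + (445*N*Y + Y) = -9 + (Y + 445*N*Y) = -9 + Y + 445*N*Y)
(-447242 - 63236)*(-427614 + t(-75, 539)) = (-447242 - 63236)*(-427614 + (-9 + 539 + 445*(-75)*539)) = -510478*(-427614 + (-9 + 539 - 17989125)) = -510478*(-427614 - 17988595) = -510478*(-18416209) = 9401069537902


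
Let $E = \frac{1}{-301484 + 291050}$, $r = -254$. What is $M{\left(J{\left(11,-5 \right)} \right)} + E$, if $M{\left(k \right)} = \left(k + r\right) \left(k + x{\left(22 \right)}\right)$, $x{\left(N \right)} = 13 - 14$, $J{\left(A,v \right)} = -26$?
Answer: $\frac{78881039}{10434} \approx 7560.0$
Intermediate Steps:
$x{\left(N \right)} = -1$ ($x{\left(N \right)} = 13 - 14 = -1$)
$E = - \frac{1}{10434}$ ($E = \frac{1}{-10434} = - \frac{1}{10434} \approx -9.5841 \cdot 10^{-5}$)
$M{\left(k \right)} = \left(-1 + k\right) \left(-254 + k\right)$ ($M{\left(k \right)} = \left(k - 254\right) \left(k - 1\right) = \left(-254 + k\right) \left(-1 + k\right) = \left(-1 + k\right) \left(-254 + k\right)$)
$M{\left(J{\left(11,-5 \right)} \right)} + E = \left(254 + \left(-26\right)^{2} - -6630\right) - \frac{1}{10434} = \left(254 + 676 + 6630\right) - \frac{1}{10434} = 7560 - \frac{1}{10434} = \frac{78881039}{10434}$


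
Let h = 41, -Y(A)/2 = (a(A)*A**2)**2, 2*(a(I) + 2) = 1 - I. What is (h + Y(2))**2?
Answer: 25281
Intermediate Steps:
a(I) = -3/2 - I/2 (a(I) = -2 + (1 - I)/2 = -2 + (1/2 - I/2) = -3/2 - I/2)
Y(A) = -2*A**4*(-3/2 - A/2)**2
(h + Y(2))**2 = (41 - 1/2*2**4*(3 + 2)**2)**2 = (41 - 1/2*16*5**2)**2 = (41 - 1/2*16*25)**2 = (41 - 200)**2 = (-159)**2 = 25281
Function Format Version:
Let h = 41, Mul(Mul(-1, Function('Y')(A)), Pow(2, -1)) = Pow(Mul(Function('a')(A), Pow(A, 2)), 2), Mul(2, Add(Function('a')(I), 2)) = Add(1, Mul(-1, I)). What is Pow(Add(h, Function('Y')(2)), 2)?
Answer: 25281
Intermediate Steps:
Function('a')(I) = Add(Rational(-3, 2), Mul(Rational(-1, 2), I)) (Function('a')(I) = Add(-2, Mul(Rational(1, 2), Add(1, Mul(-1, I)))) = Add(-2, Add(Rational(1, 2), Mul(Rational(-1, 2), I))) = Add(Rational(-3, 2), Mul(Rational(-1, 2), I)))
Function('Y')(A) = Mul(-2, Pow(A, 4), Pow(Add(Rational(-3, 2), Mul(Rational(-1, 2), A)), 2)) (Function('Y')(A) = Mul(-2, Pow(Mul(Add(Rational(-3, 2), Mul(Rational(-1, 2), A)), Pow(A, 2)), 2)) = Mul(-2, Pow(Mul(Pow(A, 2), Add(Rational(-3, 2), Mul(Rational(-1, 2), A))), 2)) = Mul(-2, Mul(Pow(A, 4), Pow(Add(Rational(-3, 2), Mul(Rational(-1, 2), A)), 2))) = Mul(-2, Pow(A, 4), Pow(Add(Rational(-3, 2), Mul(Rational(-1, 2), A)), 2)))
Pow(Add(h, Function('Y')(2)), 2) = Pow(Add(41, Mul(Rational(-1, 2), Pow(2, 4), Pow(Add(3, 2), 2))), 2) = Pow(Add(41, Mul(Rational(-1, 2), 16, Pow(5, 2))), 2) = Pow(Add(41, Mul(Rational(-1, 2), 16, 25)), 2) = Pow(Add(41, -200), 2) = Pow(-159, 2) = 25281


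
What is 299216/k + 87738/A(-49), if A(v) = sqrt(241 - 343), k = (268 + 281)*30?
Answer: 149608/8235 - 14623*I*sqrt(102)/17 ≈ 18.167 - 8687.4*I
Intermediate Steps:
k = 16470 (k = 549*30 = 16470)
A(v) = I*sqrt(102) (A(v) = sqrt(-102) = I*sqrt(102))
299216/k + 87738/A(-49) = 299216/16470 + 87738/((I*sqrt(102))) = 299216*(1/16470) + 87738*(-I*sqrt(102)/102) = 149608/8235 - 14623*I*sqrt(102)/17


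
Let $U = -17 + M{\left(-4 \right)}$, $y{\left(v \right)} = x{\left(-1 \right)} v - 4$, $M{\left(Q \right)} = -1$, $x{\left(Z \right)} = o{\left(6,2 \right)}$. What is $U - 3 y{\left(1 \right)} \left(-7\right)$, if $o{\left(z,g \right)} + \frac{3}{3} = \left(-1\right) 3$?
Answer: $3024$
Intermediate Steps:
$o{\left(z,g \right)} = -4$ ($o{\left(z,g \right)} = -1 - 3 = -4$)
$x{\left(Z \right)} = -4$
$y{\left(v \right)} = -4 - 4 v$ ($y{\left(v \right)} = - 4 v - 4 = -4 - 4 v$)
$U = -18$ ($U = -17 - 1 = -18$)
$U - 3 y{\left(1 \right)} \left(-7\right) = - 18 - 3 \left(-4 - 4\right) \left(-7\right) = - 18 \left(-3\right) \left(-8\right) \left(-7\right) = - 18 \cdot 24 \left(-7\right) = \left(-18\right) \left(-168\right) = 3024$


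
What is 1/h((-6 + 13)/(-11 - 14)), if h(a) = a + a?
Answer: -25/14 ≈ -1.7857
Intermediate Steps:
h(a) = 2*a
1/h((-6 + 13)/(-11 - 14)) = 1/(2*((-6 + 13)/(-11 - 14))) = 1/(2*(7/(-25))) = 1/(2*(7*(-1/25))) = 1/(2*(-7/25)) = 1/(-14/25) = -25/14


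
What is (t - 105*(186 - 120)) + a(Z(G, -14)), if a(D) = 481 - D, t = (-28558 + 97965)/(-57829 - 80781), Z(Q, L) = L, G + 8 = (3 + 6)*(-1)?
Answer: -892024757/138610 ≈ -6435.5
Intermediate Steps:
G = -17 (G = -8 + (3 + 6)*(-1) = -8 + 9*(-1) = -8 - 9 = -17)
t = -69407/138610 (t = 69407/(-138610) = 69407*(-1/138610) = -69407/138610 ≈ -0.50074)
(t - 105*(186 - 120)) + a(Z(G, -14)) = (-69407/138610 - 105*(186 - 120)) + (481 - 1*(-14)) = (-69407/138610 - 105*66) + (481 + 14) = (-69407/138610 - 6930) + 495 = -960636707/138610 + 495 = -892024757/138610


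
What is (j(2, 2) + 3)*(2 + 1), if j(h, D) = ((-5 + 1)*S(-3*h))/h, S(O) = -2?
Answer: 21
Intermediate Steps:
j(h, D) = 8/h (j(h, D) = ((-5 + 1)*(-2))/h = (-4*(-2))/h = 8/h)
(j(2, 2) + 3)*(2 + 1) = (8/2 + 3)*(2 + 1) = (8*(½) + 3)*3 = (4 + 3)*3 = 7*3 = 21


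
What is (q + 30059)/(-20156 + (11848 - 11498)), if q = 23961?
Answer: -27010/9903 ≈ -2.7275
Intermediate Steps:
(q + 30059)/(-20156 + (11848 - 11498)) = (23961 + 30059)/(-20156 + (11848 - 11498)) = 54020/(-20156 + 350) = 54020/(-19806) = 54020*(-1/19806) = -27010/9903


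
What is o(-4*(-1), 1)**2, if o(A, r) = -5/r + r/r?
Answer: 16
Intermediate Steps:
o(A, r) = 1 - 5/r (o(A, r) = -5/r + 1 = 1 - 5/r)
o(-4*(-1), 1)**2 = ((-5 + 1)/1)**2 = (1*(-4))**2 = (-4)**2 = 16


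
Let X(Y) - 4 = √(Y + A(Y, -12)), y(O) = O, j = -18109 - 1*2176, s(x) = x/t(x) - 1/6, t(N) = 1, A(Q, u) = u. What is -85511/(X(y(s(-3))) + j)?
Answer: 10405491546/2467913857 + 85511*I*√546/2467913857 ≈ 4.2163 + 0.00080963*I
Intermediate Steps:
s(x) = -⅙ + x (s(x) = x/1 - 1/6 = x*1 - 1*⅙ = x - ⅙ = -⅙ + x)
j = -20285 (j = -18109 - 2176 = -20285)
X(Y) = 4 + √(-12 + Y) (X(Y) = 4 + √(Y - 12) = 4 + √(-12 + Y))
-85511/(X(y(s(-3))) + j) = -85511/((4 + √(-12 + (-⅙ - 3))) - 20285) = -85511/((4 + √(-12 - 19/6)) - 20285) = -85511/((4 + √(-91/6)) - 20285) = -85511/((4 + I*√546/6) - 20285) = -85511/(-20281 + I*√546/6)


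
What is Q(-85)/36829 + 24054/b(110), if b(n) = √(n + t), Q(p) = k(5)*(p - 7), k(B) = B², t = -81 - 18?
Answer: -2300/36829 + 24054*√11/11 ≈ 7252.5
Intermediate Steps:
t = -99
Q(p) = -175 + 25*p (Q(p) = 5²*(p - 7) = 25*(-7 + p) = -175 + 25*p)
b(n) = √(-99 + n) (b(n) = √(n - 99) = √(-99 + n))
Q(-85)/36829 + 24054/b(110) = (-175 + 25*(-85))/36829 + 24054/(√(-99 + 110)) = (-175 - 2125)*(1/36829) + 24054/(√11) = -2300*1/36829 + 24054*(√11/11) = -2300/36829 + 24054*√11/11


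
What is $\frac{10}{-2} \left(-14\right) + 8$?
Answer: $78$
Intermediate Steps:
$\frac{10}{-2} \left(-14\right) + 8 = 10 \left(- \frac{1}{2}\right) \left(-14\right) + 8 = \left(-5\right) \left(-14\right) + 8 = 70 + 8 = 78$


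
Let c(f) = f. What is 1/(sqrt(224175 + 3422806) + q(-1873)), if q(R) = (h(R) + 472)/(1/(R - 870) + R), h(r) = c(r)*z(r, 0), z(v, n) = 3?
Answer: -5579564379880/7404855503001259443 + 26395344769600*sqrt(3646981)/96263121539016372759 ≈ 0.00052289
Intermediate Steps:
h(r) = 3*r (h(r) = r*3 = 3*r)
q(R) = (472 + 3*R)/(R + 1/(-870 + R)) (q(R) = (3*R + 472)/(1/(R - 870) + R) = (472 + 3*R)/(1/(-870 + R) + R) = (472 + 3*R)/(R + 1/(-870 + R)))
1/(sqrt(224175 + 3422806) + q(-1873)) = 1/(sqrt(224175 + 3422806) + (-410640 - 2138*(-1873) + 3*(-1873)**2)/(1 + (-1873)**2 - 870*(-1873))) = 1/(sqrt(3646981) + (-410640 + 4004474 + 3*3508129)/(1 + 3508129 + 1629510)) = 1/(sqrt(3646981) + (-410640 + 4004474 + 10524387)/5137640) = 1/(sqrt(3646981) + (1/5137640)*14118221) = 1/(sqrt(3646981) + 14118221/5137640) = 1/(14118221/5137640 + sqrt(3646981))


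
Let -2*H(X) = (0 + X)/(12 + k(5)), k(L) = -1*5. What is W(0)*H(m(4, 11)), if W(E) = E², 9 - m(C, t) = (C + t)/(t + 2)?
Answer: 0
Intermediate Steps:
m(C, t) = 9 - (C + t)/(2 + t) (m(C, t) = 9 - (C + t)/(t + 2) = 9 - (C + t)/(2 + t))
k(L) = -5
H(X) = -X/14 (H(X) = -(0 + X)/(2*(12 - 5)) = -X/(2*7) = -X/14)
W(0)*H(m(4, 11)) = 0²*(-(18 - 1*4 + 8*11)/(14*(2 + 11))) = 0*(-(18 - 4 + 88)/(14*13)) = 0*(-102/182) = 0*(-1/14*102/13) = 0*(-51/91) = 0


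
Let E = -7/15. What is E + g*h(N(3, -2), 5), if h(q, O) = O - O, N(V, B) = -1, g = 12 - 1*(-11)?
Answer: -7/15 ≈ -0.46667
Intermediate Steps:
g = 23 (g = 12 + 11 = 23)
E = -7/15 (E = -7*1/15 = -7/15 ≈ -0.46667)
h(q, O) = 0
E + g*h(N(3, -2), 5) = -7/15 + 23*0 = -7/15 + 0 = -7/15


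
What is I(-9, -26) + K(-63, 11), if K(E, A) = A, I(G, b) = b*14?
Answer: -353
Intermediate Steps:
I(G, b) = 14*b
I(-9, -26) + K(-63, 11) = 14*(-26) + 11 = -364 + 11 = -353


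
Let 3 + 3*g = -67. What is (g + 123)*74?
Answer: 22126/3 ≈ 7375.3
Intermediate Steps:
g = -70/3 (g = -1 + (1/3)*(-67) = -1 - 67/3 = -70/3 ≈ -23.333)
(g + 123)*74 = (-70/3 + 123)*74 = (299/3)*74 = 22126/3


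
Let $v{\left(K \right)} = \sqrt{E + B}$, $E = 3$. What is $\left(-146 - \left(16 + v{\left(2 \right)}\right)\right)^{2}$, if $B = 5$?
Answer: $26252 + 648 \sqrt{2} \approx 27168.0$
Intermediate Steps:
$v{\left(K \right)} = 2 \sqrt{2}$ ($v{\left(K \right)} = \sqrt{3 + 5} = \sqrt{8} = 2 \sqrt{2}$)
$\left(-146 - \left(16 + v{\left(2 \right)}\right)\right)^{2} = \left(-146 - \left(16 + 2 \sqrt{2}\right)\right)^{2} = \left(-162 - 2 \sqrt{2}\right)^{2}$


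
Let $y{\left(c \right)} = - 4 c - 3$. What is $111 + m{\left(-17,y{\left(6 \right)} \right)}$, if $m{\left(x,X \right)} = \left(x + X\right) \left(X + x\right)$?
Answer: $2047$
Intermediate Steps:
$y{\left(c \right)} = -3 - 4 c$
$m{\left(x,X \right)} = \left(X + x\right)^{2}$ ($m{\left(x,X \right)} = \left(X + x\right) \left(X + x\right) = \left(X + x\right)^{2}$)
$111 + m{\left(-17,y{\left(6 \right)} \right)} = 111 + \left(\left(-3 - 24\right) - 17\right)^{2} = 111 + \left(-27 - 17\right)^{2} = 111 + \left(-44\right)^{2} = 111 + 1936 = 2047$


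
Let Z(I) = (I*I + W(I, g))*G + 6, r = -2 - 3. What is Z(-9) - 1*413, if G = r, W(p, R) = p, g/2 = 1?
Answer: -767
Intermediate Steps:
g = 2 (g = 2*1 = 2)
r = -5
G = -5
Z(I) = 6 - 5*I - 5*I² (Z(I) = (I*I + I)*(-5) + 6 = (I² + I)*(-5) + 6 = (I + I²)*(-5) + 6 = (-5*I - 5*I²) + 6 = 6 - 5*I - 5*I²)
Z(-9) - 1*413 = (6 - 5*(-9) - 5*(-9)²) - 1*413 = (6 + 45 - 5*81) - 413 = (6 + 45 - 405) - 413 = -354 - 413 = -767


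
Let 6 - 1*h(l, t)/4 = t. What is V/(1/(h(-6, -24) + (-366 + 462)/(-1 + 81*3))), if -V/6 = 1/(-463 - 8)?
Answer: 29136/18997 ≈ 1.5337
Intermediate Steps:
h(l, t) = 24 - 4*t
V = 2/157 (V = -6/(-463 - 8) = -6/(-471) = -6*(-1/471) = 2/157 ≈ 0.012739)
V/(1/(h(-6, -24) + (-366 + 462)/(-1 + 81*3))) = 2/(157*(1/((24 - 4*(-24)) + (-366 + 462)/(-1 + 81*3)))) = 2/(157*(1/((24 + 96) + 96/(-1 + 243)))) = 2/(157*(1/(120 + 96/242))) = 2/(157*(1/(120 + 96*(1/242)))) = 2/(157*(1/(120 + 48/121))) = 2/(157*(1/(14568/121))) = 2/(157*(121/14568)) = (2/157)*(14568/121) = 29136/18997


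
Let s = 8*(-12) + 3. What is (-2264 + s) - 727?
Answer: -3084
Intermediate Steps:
s = -93 (s = -96 + 3 = -93)
(-2264 + s) - 727 = (-2264 - 93) - 727 = -2357 - 727 = -3084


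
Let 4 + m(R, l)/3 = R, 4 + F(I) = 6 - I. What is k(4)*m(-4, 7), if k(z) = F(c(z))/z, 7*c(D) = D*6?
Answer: 60/7 ≈ 8.5714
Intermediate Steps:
c(D) = 6*D/7 (c(D) = (D*6)/7 = (6*D)/7 = 6*D/7)
F(I) = 2 - I (F(I) = -4 + (6 - I) = 2 - I)
m(R, l) = -12 + 3*R
k(z) = (2 - 6*z/7)/z
k(4)*m(-4, 7) = (-6/7 + 2/4)*(-12 + 3*(-4)) = (-6/7 + 2*(1/4))*(-12 - 12) = (-6/7 + 1/2)*(-24) = -5/14*(-24) = 60/7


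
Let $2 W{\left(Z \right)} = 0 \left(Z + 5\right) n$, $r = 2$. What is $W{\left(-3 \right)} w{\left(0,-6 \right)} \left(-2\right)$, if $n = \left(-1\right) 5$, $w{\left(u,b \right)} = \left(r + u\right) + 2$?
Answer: $0$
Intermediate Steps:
$w{\left(u,b \right)} = 4 + u$ ($w{\left(u,b \right)} = \left(2 + u\right) + 2 = 4 + u$)
$n = -5$
$W{\left(Z \right)} = 0$ ($W{\left(Z \right)} = \frac{0 \left(Z + 5\right) \left(-5\right)}{2} = \frac{0 \left(5 + Z\right) \left(-5\right)}{2} = \frac{0 \left(-25 - 5 Z\right)}{2} = \frac{1}{2} \cdot 0 = 0$)
$W{\left(-3 \right)} w{\left(0,-6 \right)} \left(-2\right) = 0 \left(4 + 0\right) \left(-2\right) = 0 \cdot 4 \left(-2\right) = 0 \left(-2\right) = 0$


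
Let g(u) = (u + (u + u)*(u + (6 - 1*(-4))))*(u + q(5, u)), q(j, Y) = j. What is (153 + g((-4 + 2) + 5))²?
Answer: 641601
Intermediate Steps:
g(u) = (5 + u)*(u + 2*u*(10 + u)) (g(u) = (u + (u + u)*(u + (6 - 1*(-4))))*(u + 5) = (u + (2*u)*(u + (6 + 4)))*(5 + u) = (u + (2*u)*(u + 10))*(5 + u) = (u + (2*u)*(10 + u))*(5 + u) = (u + 2*u*(10 + u))*(5 + u) = (5 + u)*(u + 2*u*(10 + u)))
(153 + g((-4 + 2) + 5))² = (153 + ((-4 + 2) + 5)*(105 + 2*((-4 + 2) + 5)² + 31*((-4 + 2) + 5)))² = (153 + (-2 + 5)*(105 + 2*(-2 + 5)² + 31*(-2 + 5)))² = (153 + 3*(105 + 2*3² + 31*3))² = (153 + 3*(105 + 2*9 + 93))² = (153 + 3*(105 + 18 + 93))² = (153 + 3*216)² = (153 + 648)² = 801² = 641601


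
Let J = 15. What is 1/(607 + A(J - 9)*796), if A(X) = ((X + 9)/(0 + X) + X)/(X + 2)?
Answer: 4/5811 ≈ 0.00068835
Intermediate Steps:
A(X) = (X + (9 + X)/X)/(2 + X) (A(X) = ((9 + X)/X + X)/(2 + X) = (X + (9 + X)/X)/(2 + X))
1/(607 + A(J - 9)*796) = 1/(607 + ((9 + (15 - 9) + (15 - 9)**2)/((15 - 9)*(2 + (15 - 9))))*796) = 1/(607 + ((9 + 6 + 6**2)/(6*(2 + 6)))*796) = 1/(607 + ((1/6)*(9 + 6 + 36)/8)*796) = 1/(607 + ((1/6)*(1/8)*51)*796) = 1/(607 + (17/16)*796) = 1/(607 + 3383/4) = 1/(5811/4) = 4/5811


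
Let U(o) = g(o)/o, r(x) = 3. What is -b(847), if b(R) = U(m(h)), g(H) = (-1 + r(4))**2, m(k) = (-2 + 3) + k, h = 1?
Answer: -2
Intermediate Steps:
m(k) = 1 + k
g(H) = 4 (g(H) = (-1 + 3)**2 = 2**2 = 4)
U(o) = 4/o
b(R) = 2 (b(R) = 4/(1 + 1) = 4/2 = 4*(1/2) = 2)
-b(847) = -1*2 = -2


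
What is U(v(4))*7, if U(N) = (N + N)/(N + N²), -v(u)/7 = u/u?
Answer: -7/3 ≈ -2.3333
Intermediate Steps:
v(u) = -7 (v(u) = -7*u/u = -7*1 = -7)
U(N) = 2*N/(N + N²) (U(N) = (2*N)/(N + N²) = 2*N/(N + N²))
U(v(4))*7 = (2/(1 - 7))*7 = (2/(-6))*7 = (2*(-⅙))*7 = -⅓*7 = -7/3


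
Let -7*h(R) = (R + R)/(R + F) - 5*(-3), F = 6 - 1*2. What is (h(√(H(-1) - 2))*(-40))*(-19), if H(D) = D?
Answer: 760*(-17*√3 + 60*I)/(7*(√3 - 4*I)) ≈ -1662.9 - 79.179*I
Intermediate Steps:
F = 4 (F = 6 - 2 = 4)
h(R) = -15/7 - 2*R/(7*(4 + R)) (h(R) = -((R + R)/(R + 4) - 5*(-3))/7 = -((2*R)/(4 + R) + 15)/7 = -(2*R/(4 + R) + 15)/7 = -(15 + 2*R/(4 + R))/7 = -15/7 - 2*R/(7*(4 + R)))
(h(√(H(-1) - 2))*(-40))*(-19) = (((-60 - 17*√(-1 - 2))/(7*(4 + √(-1 - 2))))*(-40))*(-19) = (((-60 - 17*I*√3)/(7*(4 + √(-3))))*(-40))*(-19) = (((-60 - 17*I*√3)/(7*(4 + I*√3)))*(-40))*(-19) = -40*(-60 - 17*I*√3)/(7*(4 + I*√3))*(-19) = 760*(-60 - 17*I*√3)/(7*(4 + I*√3))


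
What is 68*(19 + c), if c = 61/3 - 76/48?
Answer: 2567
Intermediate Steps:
c = 75/4 (c = 61*(1/3) - 76*1/48 = 61/3 - 19/12 = 75/4 ≈ 18.750)
68*(19 + c) = 68*(19 + 75/4) = 68*(151/4) = 2567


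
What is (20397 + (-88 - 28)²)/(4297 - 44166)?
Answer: -33853/39869 ≈ -0.84911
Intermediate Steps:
(20397 + (-88 - 28)²)/(4297 - 44166) = (20397 + (-116)²)/(-39869) = (20397 + 13456)*(-1/39869) = 33853*(-1/39869) = -33853/39869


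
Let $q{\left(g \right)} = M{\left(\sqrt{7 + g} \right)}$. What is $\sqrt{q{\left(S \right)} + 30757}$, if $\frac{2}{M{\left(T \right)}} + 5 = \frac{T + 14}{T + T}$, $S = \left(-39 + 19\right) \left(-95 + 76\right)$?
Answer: $\frac{\sqrt{-430598 + 830427 \sqrt{43}}}{\sqrt{-14 + 27 \sqrt{43}}} \approx 175.38$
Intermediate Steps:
$S = 380$ ($S = \left(-20\right) \left(-19\right) = 380$)
$M{\left(T \right)} = \frac{2}{-5 + \frac{14 + T}{2 T}}$ ($M{\left(T \right)} = \frac{2}{-5 + \frac{T + 14}{T + T}} = \frac{2}{-5 + \frac{14 + T}{2 T}}$)
$q{\left(g \right)} = - \frac{4 \sqrt{7 + g}}{-14 + 9 \sqrt{7 + g}}$
$\sqrt{q{\left(S \right)} + 30757} = \sqrt{- \frac{4 \sqrt{7 + 380}}{-14 + 9 \sqrt{7 + 380}} + 30757} = \sqrt{- \frac{4 \sqrt{387}}{-14 + 9 \sqrt{387}} + 30757} = \sqrt{- \frac{4 \cdot 3 \sqrt{43}}{-14 + 9 \cdot 3 \sqrt{43}} + 30757} = \sqrt{- \frac{4 \cdot 3 \sqrt{43}}{-14 + 27 \sqrt{43}} + 30757} = \sqrt{- \frac{12 \sqrt{43}}{-14 + 27 \sqrt{43}} + 30757} = \sqrt{30757 - \frac{12 \sqrt{43}}{-14 + 27 \sqrt{43}}}$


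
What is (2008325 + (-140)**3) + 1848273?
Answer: 1112598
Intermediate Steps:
(2008325 + (-140)**3) + 1848273 = (2008325 - 2744000) + 1848273 = -735675 + 1848273 = 1112598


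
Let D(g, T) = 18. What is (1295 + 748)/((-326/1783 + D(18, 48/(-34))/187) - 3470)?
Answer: -681179103/1156999738 ≈ -0.58875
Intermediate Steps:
(1295 + 748)/((-326/1783 + D(18, 48/(-34))/187) - 3470) = (1295 + 748)/((-326/1783 + 18/187) - 3470) = 2043/((-326*1/1783 + 18*(1/187)) - 3470) = 2043/((-326/1783 + 18/187) - 3470) = 2043/(-28868/333421 - 3470) = 2043/(-1156999738/333421) = 2043*(-333421/1156999738) = -681179103/1156999738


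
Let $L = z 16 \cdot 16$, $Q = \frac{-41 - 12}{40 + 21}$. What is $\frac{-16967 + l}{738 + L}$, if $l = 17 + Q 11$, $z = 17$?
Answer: $- \frac{1034533}{310490} \approx -3.3319$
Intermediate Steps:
$Q = - \frac{53}{61} \approx -0.86885$
$L = 4352$ ($L = 17 \cdot 16 \cdot 16 = 272 \cdot 16 = 4352$)
$l = \frac{454}{61}$ ($l = 17 - \frac{583}{61} = \frac{454}{61} \approx 7.4426$)
$\frac{-16967 + l}{738 + L} = \frac{-16967 + \frac{454}{61}}{738 + 4352} = - \frac{1034533}{61 \cdot 5090} = \left(- \frac{1034533}{61}\right) \frac{1}{5090} = - \frac{1034533}{310490}$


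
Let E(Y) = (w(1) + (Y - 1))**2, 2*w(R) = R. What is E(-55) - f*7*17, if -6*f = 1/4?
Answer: 74045/24 ≈ 3085.2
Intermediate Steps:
w(R) = R/2
E(Y) = (-1/2 + Y)**2 (E(Y) = ((1/2)*1 + (Y - 1))**2 = (1/2 + (-1 + Y))**2 = (-1/2 + Y)**2)
f = -1/24 (f = -1/6/4 = -1/6*1/4 = -1/24 ≈ -0.041667)
E(-55) - f*7*17 = (-1 + 2*(-55))**2/4 - (-1/24*7)*17 = (-1 - 110)**2/4 - (-7)*17/24 = (1/4)*(-111)**2 - 1*(-119/24) = (1/4)*12321 + 119/24 = 12321/4 + 119/24 = 74045/24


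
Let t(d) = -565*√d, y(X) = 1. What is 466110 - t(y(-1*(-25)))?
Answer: 466675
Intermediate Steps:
466110 - t(y(-1*(-25))) = 466110 - (-565)*√1 = 466110 - (-565) = 466110 - 1*(-565) = 466110 + 565 = 466675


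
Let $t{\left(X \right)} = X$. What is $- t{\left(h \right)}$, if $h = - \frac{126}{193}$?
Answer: $\frac{126}{193} \approx 0.65285$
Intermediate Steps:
$h = - \frac{126}{193}$ ($h = \left(-126\right) \frac{1}{193} = - \frac{126}{193} \approx -0.65285$)
$- t{\left(h \right)} = \left(-1\right) \left(- \frac{126}{193}\right) = \frac{126}{193}$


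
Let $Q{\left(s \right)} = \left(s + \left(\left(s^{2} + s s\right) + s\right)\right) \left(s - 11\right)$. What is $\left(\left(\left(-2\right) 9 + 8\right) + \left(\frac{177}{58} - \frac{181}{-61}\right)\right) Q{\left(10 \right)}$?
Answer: $\frac{1549350}{1769} \approx 875.83$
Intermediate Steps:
$Q{\left(s \right)} = \left(-11 + s\right) \left(2 s + 2 s^{2}\right)$ ($Q{\left(s \right)} = \left(s + \left(\left(s^{2} + s^{2}\right) + s\right)\right) \left(-11 + s\right) = \left(s + \left(2 s^{2} + s\right)\right) \left(-11 + s\right) = \left(s + \left(s + 2 s^{2}\right)\right) \left(-11 + s\right) = \left(2 s + 2 s^{2}\right) \left(-11 + s\right) = \left(-11 + s\right) \left(2 s + 2 s^{2}\right)$)
$\left(\left(\left(-2\right) 9 + 8\right) + \left(\frac{177}{58} - \frac{181}{-61}\right)\right) Q{\left(10 \right)} = \left(\left(\left(-2\right) 9 + 8\right) + \left(\frac{177}{58} - \frac{181}{-61}\right)\right) 2 \cdot 10 \left(-11 + 10^{2} - 100\right) = \left(\left(-18 + 8\right) + \left(177 \cdot \frac{1}{58} - - \frac{181}{61}\right)\right) 2 \cdot 10 \left(-11 + 100 - 100\right) = \left(-10 + \left(\frac{177}{58} + \frac{181}{61}\right)\right) 2 \cdot 10 \left(-11\right) = \left(-10 + \frac{21295}{3538}\right) \left(-220\right) = \left(- \frac{14085}{3538}\right) \left(-220\right) = \frac{1549350}{1769}$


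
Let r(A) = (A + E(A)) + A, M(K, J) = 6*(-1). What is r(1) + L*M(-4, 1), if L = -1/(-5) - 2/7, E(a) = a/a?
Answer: 123/35 ≈ 3.5143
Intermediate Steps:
M(K, J) = -6
E(a) = 1
L = -3/35 (L = -1*(-⅕) - 2*⅐ = ⅕ - 2/7 = -3/35 ≈ -0.085714)
r(A) = 1 + 2*A (r(A) = (A + 1) + A = (1 + A) + A = 1 + 2*A)
r(1) + L*M(-4, 1) = (1 + 2*1) - 3/35*(-6) = (1 + 2) + 18/35 = 3 + 18/35 = 123/35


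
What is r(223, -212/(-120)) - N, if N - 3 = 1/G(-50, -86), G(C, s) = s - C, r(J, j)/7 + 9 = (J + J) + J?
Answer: 166213/36 ≈ 4617.0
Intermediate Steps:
r(J, j) = -63 + 21*J (r(J, j) = -63 + 7*((J + J) + J) = -63 + 7*(2*J + J) = -63 + 7*(3*J) = -63 + 21*J)
N = 107/36 (N = 3 + 1/(-86 - 1*(-50)) = 3 + 1/(-86 + 50) = 3 + 1/(-36) = 3 - 1/36 = 107/36 ≈ 2.9722)
r(223, -212/(-120)) - N = (-63 + 21*223) - 1*107/36 = (-63 + 4683) - 107/36 = 4620 - 107/36 = 166213/36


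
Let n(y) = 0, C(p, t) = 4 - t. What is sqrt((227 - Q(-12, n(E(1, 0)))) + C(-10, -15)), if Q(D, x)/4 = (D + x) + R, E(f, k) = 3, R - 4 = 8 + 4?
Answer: sqrt(230) ≈ 15.166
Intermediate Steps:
R = 16 (R = 4 + (8 + 4) = 4 + 12 = 16)
Q(D, x) = 64 + 4*D + 4*x (Q(D, x) = 4*((D + x) + 16) = 4*(16 + D + x) = 64 + 4*D + 4*x)
sqrt((227 - Q(-12, n(E(1, 0)))) + C(-10, -15)) = sqrt((227 - (64 + 4*(-12) + 4*0)) + (4 - 1*(-15))) = sqrt((227 - (64 - 48 + 0)) + (4 + 15)) = sqrt((227 - 1*16) + 19) = sqrt((227 - 16) + 19) = sqrt(211 + 19) = sqrt(230)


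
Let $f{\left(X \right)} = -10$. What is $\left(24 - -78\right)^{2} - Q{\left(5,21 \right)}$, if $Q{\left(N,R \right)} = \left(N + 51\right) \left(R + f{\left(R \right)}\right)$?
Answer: $9788$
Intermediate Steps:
$Q{\left(N,R \right)} = \left(-10 + R\right) \left(51 + N\right)$ ($Q{\left(N,R \right)} = \left(N + 51\right) \left(R - 10\right) = \left(51 + N\right) \left(-10 + R\right) = \left(-10 + R\right) \left(51 + N\right)$)
$\left(24 - -78\right)^{2} - Q{\left(5,21 \right)} = \left(24 - -78\right)^{2} - \left(-510 - 50 + 51 \cdot 21 + 5 \cdot 21\right) = \left(24 + 78\right)^{2} - \left(-510 - 50 + 1071 + 105\right) = 102^{2} - 616 = 10404 - 616 = 9788$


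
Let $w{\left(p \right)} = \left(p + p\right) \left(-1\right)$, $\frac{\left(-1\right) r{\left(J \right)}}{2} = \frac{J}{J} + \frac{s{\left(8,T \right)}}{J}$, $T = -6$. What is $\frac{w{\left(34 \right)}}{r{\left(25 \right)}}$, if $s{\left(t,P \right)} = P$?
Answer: $\frac{850}{19} \approx 44.737$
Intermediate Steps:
$r{\left(J \right)} = -2 + \frac{12}{J}$ ($r{\left(J \right)} = - 2 \left(\frac{J}{J} - \frac{6}{J}\right) = - 2 \left(1 - \frac{6}{J}\right) = -2 + \frac{12}{J}$)
$w{\left(p \right)} = - 2 p$ ($w{\left(p \right)} = 2 p \left(-1\right) = - 2 p$)
$\frac{w{\left(34 \right)}}{r{\left(25 \right)}} = \frac{\left(-2\right) 34}{-2 + \frac{12}{25}} = - \frac{68}{-2 + 12 \cdot \frac{1}{25}} = - \frac{68}{-2 + \frac{12}{25}} = - \frac{68}{- \frac{38}{25}} = \left(-68\right) \left(- \frac{25}{38}\right) = \frac{850}{19}$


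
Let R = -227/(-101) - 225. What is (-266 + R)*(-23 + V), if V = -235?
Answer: 12735912/101 ≈ 1.2610e+5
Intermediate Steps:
R = -22498/101 (R = -227*(-1/101) - 225 = 227/101 - 225 = -22498/101 ≈ -222.75)
(-266 + R)*(-23 + V) = (-266 - 22498/101)*(-23 - 235) = -49364/101*(-258) = 12735912/101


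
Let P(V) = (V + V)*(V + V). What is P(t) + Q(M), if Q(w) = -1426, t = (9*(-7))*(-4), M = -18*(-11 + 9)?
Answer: 252590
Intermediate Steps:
M = 36 (M = -18*(-2) = 36)
t = 252 (t = -63*(-4) = 252)
P(V) = 4*V**2 (P(V) = (2*V)*(2*V) = 4*V**2)
P(t) + Q(M) = 4*252**2 - 1426 = 4*63504 - 1426 = 254016 - 1426 = 252590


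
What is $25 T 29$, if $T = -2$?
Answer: $-1450$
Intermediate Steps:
$25 T 29 = 25 \left(-2\right) 29 = \left(-50\right) 29 = -1450$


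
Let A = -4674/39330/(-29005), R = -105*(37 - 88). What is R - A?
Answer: 53586012334/10006725 ≈ 5355.0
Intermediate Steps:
R = 5355 (R = -105*(-51) = 5355)
A = 41/10006725 (A = -4674*1/39330*(-1/29005) = -41/345*(-1/29005) = 41/10006725 ≈ 4.0972e-6)
R - A = 5355 - 1*41/10006725 = 5355 - 41/10006725 = 53586012334/10006725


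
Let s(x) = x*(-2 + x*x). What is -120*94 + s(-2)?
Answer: -11284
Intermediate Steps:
s(x) = x*(-2 + x²)
-120*94 + s(-2) = -120*94 - 2*(-2 + (-2)²) = -11280 - 2*(-2 + 4) = -11280 - 2*2 = -11280 - 4 = -11284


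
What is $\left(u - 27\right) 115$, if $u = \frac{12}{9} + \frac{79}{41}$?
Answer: $- \frac{335800}{123} \approx -2730.1$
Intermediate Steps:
$u = \frac{401}{123}$ ($u = 12 \cdot \frac{1}{9} + 79 \cdot \frac{1}{41} = \frac{4}{3} + \frac{79}{41} = \frac{401}{123} \approx 3.2602$)
$\left(u - 27\right) 115 = \left(\frac{401}{123} - 27\right) 115 = \left(- \frac{2920}{123}\right) 115 = - \frac{335800}{123}$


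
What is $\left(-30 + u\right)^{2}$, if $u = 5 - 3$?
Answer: $784$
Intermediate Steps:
$u = 2$ ($u = 5 - 3 = 2$)
$\left(-30 + u\right)^{2} = \left(-30 + 2\right)^{2} = \left(-28\right)^{2} = 784$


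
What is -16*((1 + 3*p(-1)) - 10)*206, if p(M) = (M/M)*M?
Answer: 39552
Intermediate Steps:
p(M) = M (p(M) = 1*M = M)
-16*((1 + 3*p(-1)) - 10)*206 = -16*((1 + 3*(-1)) - 10)*206 = -16*((1 - 3) - 10)*206 = -16*(-2 - 10)*206 = -16*(-12)*206 = 192*206 = 39552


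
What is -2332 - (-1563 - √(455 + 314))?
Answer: -769 + √769 ≈ -741.27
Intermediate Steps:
-2332 - (-1563 - √(455 + 314)) = -2332 - (-1563 - √769) = -2332 + (1563 + √769) = -769 + √769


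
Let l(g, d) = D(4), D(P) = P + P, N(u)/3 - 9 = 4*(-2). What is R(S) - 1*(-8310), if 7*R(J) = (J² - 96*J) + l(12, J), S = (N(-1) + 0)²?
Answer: 57395/7 ≈ 8199.3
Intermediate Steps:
N(u) = 3 (N(u) = 27 + 3*(4*(-2)) = 27 + 3*(-8) = 27 - 24 = 3)
D(P) = 2*P
l(g, d) = 8 (l(g, d) = 2*4 = 8)
S = 9 (S = (3 + 0)² = 3² = 9)
R(J) = 8/7 - 96*J/7 + J²/7 (R(J) = ((J² - 96*J) + 8)/7 = (8 + J² - 96*J)/7 = 8/7 - 96*J/7 + J²/7)
R(S) - 1*(-8310) = (8/7 - 96/7*9 + (⅐)*9²) - 1*(-8310) = (8/7 - 864/7 + (⅐)*81) + 8310 = (8/7 - 864/7 + 81/7) + 8310 = -775/7 + 8310 = 57395/7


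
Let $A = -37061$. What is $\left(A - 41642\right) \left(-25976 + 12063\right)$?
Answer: $1094994839$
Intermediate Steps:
$\left(A - 41642\right) \left(-25976 + 12063\right) = \left(-37061 - 41642\right) \left(-25976 + 12063\right) = \left(-78703\right) \left(-13913\right) = 1094994839$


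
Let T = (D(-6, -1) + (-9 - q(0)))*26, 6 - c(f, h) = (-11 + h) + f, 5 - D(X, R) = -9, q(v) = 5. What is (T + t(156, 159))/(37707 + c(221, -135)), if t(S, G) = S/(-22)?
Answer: -13/69003 ≈ -0.00018840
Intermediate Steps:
D(X, R) = 14 (D(X, R) = 5 - 1*(-9) = 5 + 9 = 14)
t(S, G) = -S/22 (t(S, G) = S*(-1/22) = -S/22)
c(f, h) = 17 - f - h (c(f, h) = 6 - ((-11 + h) + f) = 6 - (-11 + f + h) = 6 + (11 - f - h) = 17 - f - h)
T = 0 (T = (14 + (-9 - 1*5))*26 = (14 + (-9 - 5))*26 = (14 - 14)*26 = 0*26 = 0)
(T + t(156, 159))/(37707 + c(221, -135)) = (0 - 1/22*156)/(37707 + (17 - 1*221 - 1*(-135))) = (0 - 78/11)/(37707 + (17 - 221 + 135)) = -78/(11*(37707 - 69)) = -78/11/37638 = -78/11*1/37638 = -13/69003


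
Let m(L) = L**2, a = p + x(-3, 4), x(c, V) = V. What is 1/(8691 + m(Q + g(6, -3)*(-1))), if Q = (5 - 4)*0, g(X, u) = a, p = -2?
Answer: 1/8695 ≈ 0.00011501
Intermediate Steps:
a = 2 (a = -2 + 4 = 2)
g(X, u) = 2
Q = 0 (Q = 1*0 = 0)
1/(8691 + m(Q + g(6, -3)*(-1))) = 1/(8691 + (0 + 2*(-1))**2) = 1/(8691 + (0 - 2)**2) = 1/(8691 + (-2)**2) = 1/(8691 + 4) = 1/8695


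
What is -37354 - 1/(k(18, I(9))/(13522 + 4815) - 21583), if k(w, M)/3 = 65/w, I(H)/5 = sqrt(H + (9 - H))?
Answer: -88700986132372/2374604761 ≈ -37354.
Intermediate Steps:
I(H) = 15 (I(H) = 5*sqrt(H + (9 - H)) = 5*sqrt(9) = 5*3 = 15)
k(w, M) = 195/w (k(w, M) = 3*(65/w) = 195/w)
-37354 - 1/(k(18, I(9))/(13522 + 4815) - 21583) = -37354 - 1/((195/18)/(13522 + 4815) - 21583) = -37354 - 1/((195*(1/18))/18337 - 21583) = -37354 - 1/((65/6)*(1/18337) - 21583) = -37354 - 1/(65/110022 - 21583) = -37354 - 1/(-2374604761/110022) = -37354 - 1*(-110022/2374604761) = -37354 + 110022/2374604761 = -88700986132372/2374604761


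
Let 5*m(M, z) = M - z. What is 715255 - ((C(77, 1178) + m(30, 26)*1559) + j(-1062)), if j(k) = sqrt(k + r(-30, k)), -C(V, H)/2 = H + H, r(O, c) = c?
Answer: 3593599/5 - 6*I*sqrt(59) ≈ 7.1872e+5 - 46.087*I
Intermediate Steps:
m(M, z) = -z/5 + M/5 (m(M, z) = (M - z)/5 = -z/5 + M/5)
C(V, H) = -4*H (C(V, H) = -2*(H + H) = -4*H)
j(k) = sqrt(2)*sqrt(k) (j(k) = sqrt(k + k) = sqrt(2*k) = sqrt(2)*sqrt(k))
715255 - ((C(77, 1178) + m(30, 26)*1559) + j(-1062)) = 715255 - ((-4*1178 + (-1/5*26 + (1/5)*30)*1559) + sqrt(2)*sqrt(-1062)) = 715255 - ((-4712 + (-26/5 + 6)*1559) + sqrt(2)*(3*I*sqrt(118))) = 715255 - ((-4712 + (4/5)*1559) + 6*I*sqrt(59)) = 715255 - ((-4712 + 6236/5) + 6*I*sqrt(59)) = 715255 - (-17324/5 + 6*I*sqrt(59)) = 715255 + (17324/5 - 6*I*sqrt(59)) = 3593599/5 - 6*I*sqrt(59)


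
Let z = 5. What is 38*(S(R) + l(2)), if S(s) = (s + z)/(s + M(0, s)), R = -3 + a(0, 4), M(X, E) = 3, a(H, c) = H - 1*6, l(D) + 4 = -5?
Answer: -950/3 ≈ -316.67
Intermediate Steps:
l(D) = -9 (l(D) = -4 - 5 = -9)
a(H, c) = -6 + H (a(H, c) = H - 6 = -6 + H)
R = -9 (R = -3 + (-6 + 0) = -3 - 6 = -9)
S(s) = (5 + s)/(3 + s) (S(s) = (s + 5)/(s + 3) = (5 + s)/(3 + s))
38*(S(R) + l(2)) = 38*((5 - 9)/(3 - 9) - 9) = 38*(-4/(-6) - 9) = 38*(-⅙*(-4) - 9) = 38*(⅔ - 9) = 38*(-25/3) = -950/3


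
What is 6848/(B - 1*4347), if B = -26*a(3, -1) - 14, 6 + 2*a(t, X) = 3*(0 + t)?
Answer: -428/275 ≈ -1.5564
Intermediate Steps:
a(t, X) = -3 + 3*t/2 (a(t, X) = -3 + (3*(0 + t))/2 = -3 + (3*t)/2 = -3 + 3*t/2)
B = -53 (B = -26*(-3 + (3/2)*3) - 14 = -26*(-3 + 9/2) - 14 = -26*3/2 - 14 = -39 - 14 = -53)
6848/(B - 1*4347) = 6848/(-53 - 1*4347) = 6848/(-53 - 4347) = 6848/(-4400) = 6848*(-1/4400) = -428/275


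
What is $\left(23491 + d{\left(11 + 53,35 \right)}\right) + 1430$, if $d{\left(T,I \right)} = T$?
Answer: $24985$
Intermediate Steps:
$\left(23491 + d{\left(11 + 53,35 \right)}\right) + 1430 = \left(23491 + \left(11 + 53\right)\right) + 1430 = \left(23491 + 64\right) + 1430 = 23555 + 1430 = 24985$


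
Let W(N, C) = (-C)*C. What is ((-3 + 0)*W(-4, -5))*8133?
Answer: 609975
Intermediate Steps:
W(N, C) = -C²
((-3 + 0)*W(-4, -5))*8133 = ((-3 + 0)*(-1*(-5)²))*8133 = -(-3)*25*8133 = -3*(-25)*8133 = 75*8133 = 609975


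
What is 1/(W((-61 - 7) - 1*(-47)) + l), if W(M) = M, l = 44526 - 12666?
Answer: 1/31839 ≈ 3.1408e-5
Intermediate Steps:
l = 31860
1/(W((-61 - 7) - 1*(-47)) + l) = 1/(((-61 - 7) - 1*(-47)) + 31860) = 1/((-68 + 47) + 31860) = 1/(-21 + 31860) = 1/31839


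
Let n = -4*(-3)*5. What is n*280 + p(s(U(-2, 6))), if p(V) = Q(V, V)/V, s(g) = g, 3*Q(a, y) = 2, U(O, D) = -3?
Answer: 151198/9 ≈ 16800.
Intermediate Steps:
Q(a, y) = ⅔ (Q(a, y) = (⅓)*2 = ⅔)
n = 60 (n = 12*5 = 60)
p(V) = 2/(3*V)
n*280 + p(s(U(-2, 6))) = 60*280 + (⅔)/(-3) = 16800 + (⅔)*(-⅓) = 16800 - 2/9 = 151198/9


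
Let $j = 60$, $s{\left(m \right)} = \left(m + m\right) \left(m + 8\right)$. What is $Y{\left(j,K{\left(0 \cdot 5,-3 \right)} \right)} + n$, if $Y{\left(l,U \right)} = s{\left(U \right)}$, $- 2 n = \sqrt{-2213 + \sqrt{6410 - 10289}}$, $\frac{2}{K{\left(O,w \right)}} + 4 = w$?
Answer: $- \frac{216}{49} - \frac{\sqrt{-2213 + 3 i \sqrt{431}}}{2} \approx -4.7391 - 23.524 i$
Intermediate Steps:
$K{\left(O,w \right)} = \frac{2}{-4 + w}$
$n = - \frac{\sqrt{-2213 + 3 i \sqrt{431}}}{2}$ ($n = - \frac{\sqrt{-2213 + \sqrt{6410 - 10289}}}{2} = - \frac{\sqrt{-2213 + \sqrt{-3879}}}{2} = - \frac{\sqrt{-2213 + 3 i \sqrt{431}}}{2} \approx -0.33095 - 23.524 i$)
$s{\left(m \right)} = 2 m \left(8 + m\right)$
$Y{\left(l,U \right)} = 2 U \left(8 + U\right)$
$Y{\left(j,K{\left(0 \cdot 5,-3 \right)} \right)} + n = 2 \frac{2}{-4 - 3} \left(8 + \frac{2}{-4 - 3}\right) - \frac{\sqrt{-2213 + 3 i \sqrt{431}}}{2} = 2 \frac{2}{-7} \left(8 + \frac{2}{-7}\right) - \frac{\sqrt{-2213 + 3 i \sqrt{431}}}{2} = 2 \cdot 2 \left(- \frac{1}{7}\right) \left(8 + 2 \left(- \frac{1}{7}\right)\right) - \frac{\sqrt{-2213 + 3 i \sqrt{431}}}{2} = 2 \left(- \frac{2}{7}\right) \left(8 - \frac{2}{7}\right) - \frac{\sqrt{-2213 + 3 i \sqrt{431}}}{2} = 2 \left(- \frac{2}{7}\right) \frac{54}{7} - \frac{\sqrt{-2213 + 3 i \sqrt{431}}}{2} = - \frac{216}{49} - \frac{\sqrt{-2213 + 3 i \sqrt{431}}}{2}$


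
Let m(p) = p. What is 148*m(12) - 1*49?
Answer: 1727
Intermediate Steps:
148*m(12) - 1*49 = 148*12 - 1*49 = 1776 - 49 = 1727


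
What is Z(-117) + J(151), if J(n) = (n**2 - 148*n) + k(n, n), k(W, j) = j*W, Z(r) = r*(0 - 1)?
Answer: 23371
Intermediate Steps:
Z(r) = -r (Z(r) = r*(-1) = -r)
k(W, j) = W*j
J(n) = -148*n + 2*n**2 (J(n) = (n**2 - 148*n) + n*n = (n**2 - 148*n) + n**2 = -148*n + 2*n**2)
Z(-117) + J(151) = -1*(-117) + 2*151*(-74 + 151) = 117 + 2*151*77 = 117 + 23254 = 23371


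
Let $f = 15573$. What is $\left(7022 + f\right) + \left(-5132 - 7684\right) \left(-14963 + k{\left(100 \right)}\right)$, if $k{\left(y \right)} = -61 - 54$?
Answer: $193262243$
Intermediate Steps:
$k{\left(y \right)} = -115$
$\left(7022 + f\right) + \left(-5132 - 7684\right) \left(-14963 + k{\left(100 \right)}\right) = \left(7022 + 15573\right) + \left(-5132 - 7684\right) \left(-14963 - 115\right) = 22595 - -193239648 = 22595 + 193239648 = 193262243$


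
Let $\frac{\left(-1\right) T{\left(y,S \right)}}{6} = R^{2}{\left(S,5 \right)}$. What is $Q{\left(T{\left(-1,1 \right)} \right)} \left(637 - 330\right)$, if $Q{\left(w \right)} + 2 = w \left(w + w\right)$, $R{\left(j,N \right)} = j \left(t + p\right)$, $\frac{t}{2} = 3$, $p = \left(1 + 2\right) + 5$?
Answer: $849146650$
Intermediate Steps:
$p = 8$ ($p = 3 + 5 = 8$)
$t = 6$ ($t = 2 \cdot 3 = 6$)
$R{\left(j,N \right)} = 14 j$ ($R{\left(j,N \right)} = j \left(6 + 8\right) = j 14 = 14 j$)
$T{\left(y,S \right)} = - 1176 S^{2}$ ($T{\left(y,S \right)} = - 6 \left(14 S\right)^{2} = - 6 \cdot 196 S^{2} = - 1176 S^{2}$)
$Q{\left(w \right)} = -2 + 2 w^{2}$ ($Q{\left(w \right)} = -2 + w \left(w + w\right) = -2 + w 2 w = -2 + 2 w^{2}$)
$Q{\left(T{\left(-1,1 \right)} \right)} \left(637 - 330\right) = \left(-2 + 2 \left(- 1176 \cdot 1^{2}\right)^{2}\right) \left(637 - 330\right) = \left(-2 + 2 \left(\left(-1176\right) 1\right)^{2}\right) 307 = \left(-2 + 2 \left(-1176\right)^{2}\right) 307 = \left(-2 + 2 \cdot 1382976\right) 307 = \left(-2 + 2765952\right) 307 = 2765950 \cdot 307 = 849146650$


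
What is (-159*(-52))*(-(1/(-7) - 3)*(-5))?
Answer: -909480/7 ≈ -1.2993e+5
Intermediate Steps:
(-159*(-52))*(-(1/(-7) - 3)*(-5)) = 8268*(-(-1/7 - 3)*(-5)) = 8268*(-(-22)*(-5)/7) = 8268*(-1*110/7) = 8268*(-110/7) = -909480/7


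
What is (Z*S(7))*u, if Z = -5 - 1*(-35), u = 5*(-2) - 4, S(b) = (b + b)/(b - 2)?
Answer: -1176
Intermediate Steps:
S(b) = 2*b/(-2 + b) (S(b) = (2*b)/(-2 + b) = 2*b/(-2 + b))
u = -14 (u = -10 - 4 = -14)
Z = 30 (Z = -5 + 35 = 30)
(Z*S(7))*u = (30*(2*7/(-2 + 7)))*(-14) = (30*(2*7/5))*(-14) = (30*(2*7*(1/5)))*(-14) = (30*(14/5))*(-14) = 84*(-14) = -1176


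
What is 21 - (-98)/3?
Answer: 161/3 ≈ 53.667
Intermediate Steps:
21 - (-98)/3 = 21 - 2*(-49/3) = 21 + 98/3 = 161/3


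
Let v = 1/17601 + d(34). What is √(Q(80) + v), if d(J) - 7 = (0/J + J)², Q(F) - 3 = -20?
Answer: √355025317947/17601 ≈ 33.853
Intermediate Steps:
Q(F) = -17 (Q(F) = 3 - 20 = -17)
d(J) = 7 + J² (d(J) = 7 + (0/J + J)² = 7 + (0 + J)² = 7 + J²)
v = 20469964/17601 (v = 1/17601 + (7 + 34²) = 1/17601 + (7 + 1156) = 1/17601 + 1163 = 20469964/17601 ≈ 1163.0)
√(Q(80) + v) = √(-17 + 20469964/17601) = √(20170747/17601) = √355025317947/17601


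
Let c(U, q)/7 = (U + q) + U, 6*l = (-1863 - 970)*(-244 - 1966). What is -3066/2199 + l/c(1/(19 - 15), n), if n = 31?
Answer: 4587909584/969759 ≈ 4731.0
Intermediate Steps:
l = 3130465/3 (l = ((-1863 - 970)*(-244 - 1966))/6 = (-2833*(-2210))/6 = (⅙)*6260930 = 3130465/3 ≈ 1.0435e+6)
c(U, q) = 7*q + 14*U (c(U, q) = 7*((U + q) + U) = 7*(q + 2*U) = 7*q + 14*U)
-3066/2199 + l/c(1/(19 - 15), n) = -3066/2199 + 3130465/(3*(7*31 + 14/(19 - 15))) = -3066*1/2199 + 3130465/(3*(217 + 14/4)) = -1022/733 + 3130465/(3*(217 + 14*(¼))) = -1022/733 + 3130465/(3*(217 + 7/2)) = -1022/733 + 3130465/(3*(441/2)) = -1022/733 + (3130465/3)*(2/441) = -1022/733 + 6260930/1323 = 4587909584/969759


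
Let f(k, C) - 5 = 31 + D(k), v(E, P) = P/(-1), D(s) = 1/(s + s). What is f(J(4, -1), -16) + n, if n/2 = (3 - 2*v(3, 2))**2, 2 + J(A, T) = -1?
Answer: 803/6 ≈ 133.83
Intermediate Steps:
D(s) = 1/(2*s)
J(A, T) = -3 (J(A, T) = -2 - 1 = -3)
v(E, P) = -P (v(E, P) = P*(-1) = -P)
f(k, C) = 36 + 1/(2*k) (f(k, C) = 5 + (31 + 1/(2*k)) = 36 + 1/(2*k))
n = 98 (n = 2*(3 - (-2)*2)**2 = 2*(3 - 2*(-2))**2 = 2*(3 + 4)**2 = 2*7**2 = 2*49 = 98)
f(J(4, -1), -16) + n = (36 + (1/2)/(-3)) + 98 = (36 + (1/2)*(-1/3)) + 98 = (36 - 1/6) + 98 = 215/6 + 98 = 803/6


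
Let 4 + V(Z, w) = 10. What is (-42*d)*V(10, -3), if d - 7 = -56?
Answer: 12348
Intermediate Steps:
d = -49 (d = 7 - 56 = -49)
V(Z, w) = 6 (V(Z, w) = -4 + 10 = 6)
(-42*d)*V(10, -3) = -42*(-49)*6 = 2058*6 = 12348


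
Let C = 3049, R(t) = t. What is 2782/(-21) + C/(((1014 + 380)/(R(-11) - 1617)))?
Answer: -54058660/14637 ≈ -3693.3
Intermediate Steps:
2782/(-21) + C/(((1014 + 380)/(R(-11) - 1617))) = 2782/(-21) + 3049/(((1014 + 380)/(-11 - 1617))) = 2782*(-1/21) + 3049/((1394/(-1628))) = -2782/21 + 3049/((1394*(-1/1628))) = -2782/21 + 3049/(-697/814) = -2782/21 + 3049*(-814/697) = -2782/21 - 2481886/697 = -54058660/14637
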